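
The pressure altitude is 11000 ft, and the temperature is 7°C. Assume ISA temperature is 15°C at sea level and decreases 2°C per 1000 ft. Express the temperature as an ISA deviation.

ISA temperature at 11000 ft = 15 − 2 × (11000/1000) = -7°C.
Deviation = OAT − ISA = 7 − (-7) = +14°C.

ISA+14°C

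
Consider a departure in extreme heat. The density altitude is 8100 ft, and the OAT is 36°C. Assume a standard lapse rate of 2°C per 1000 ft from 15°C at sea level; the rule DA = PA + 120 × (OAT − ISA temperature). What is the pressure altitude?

4500 ft

DA = PA + 120 × (OAT − (15 − 2·PA/1000)) = PA + 120·OAT − 1800 + 0.24·PA = 1.24·PA + 120·OAT − 1800.
So 1.24·PA = 8100 − 120 × 36 + 1800 = 5580.
PA = 5580 / 1.24 = 4500 ft.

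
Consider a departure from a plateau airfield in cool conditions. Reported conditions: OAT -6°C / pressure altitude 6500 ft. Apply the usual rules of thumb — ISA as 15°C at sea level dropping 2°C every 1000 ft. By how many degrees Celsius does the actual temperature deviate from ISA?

ISA temperature at 6500 ft = 15 − 2 × (6500/1000) = 2°C.
Deviation = OAT − ISA = -6 − 2 = -8°C.

ISA-8°C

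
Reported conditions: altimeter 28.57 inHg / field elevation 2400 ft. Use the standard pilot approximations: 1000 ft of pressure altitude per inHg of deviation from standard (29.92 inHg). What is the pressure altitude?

Pressure correction = (29.92 − 28.57) × 1000 = +1350 ft.
Pressure altitude = 2400 + (+1350) = 3750 ft.

3750 ft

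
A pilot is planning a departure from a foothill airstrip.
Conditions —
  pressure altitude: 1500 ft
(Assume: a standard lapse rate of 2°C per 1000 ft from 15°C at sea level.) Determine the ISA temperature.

ISA temperature = 15 − 2 × (1500/1000) = 15 − 3 = 12°C.

12°C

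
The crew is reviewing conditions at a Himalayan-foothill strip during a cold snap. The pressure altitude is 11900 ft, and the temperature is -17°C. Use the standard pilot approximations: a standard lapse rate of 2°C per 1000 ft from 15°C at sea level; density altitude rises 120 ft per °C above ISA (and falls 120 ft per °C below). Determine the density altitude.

10916 ft

ISA temperature at 11900 ft = 15 − 2 × (11900/1000) = -8.8°C.
ISA deviation = -17 − (-8.8) = -8.2°C.
Density altitude = 11900 + 120 × (-8.2) = 11900 + (-984) = 10916 ft.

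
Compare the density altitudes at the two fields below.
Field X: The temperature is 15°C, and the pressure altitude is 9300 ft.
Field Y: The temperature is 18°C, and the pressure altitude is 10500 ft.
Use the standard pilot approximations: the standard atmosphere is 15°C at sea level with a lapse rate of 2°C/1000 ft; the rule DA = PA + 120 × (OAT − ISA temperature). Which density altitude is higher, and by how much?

Field X: ISA temp = -3.6°C, deviation +18.6°C, DA = 9300 + 120 × 18.6 = 11532 ft.
Field Y: ISA temp = -6°C, deviation +24°C, DA = 10500 + 120 × 24 = 13380 ft.
Field Y is higher by 13380 − 11532 = 1848 ft.

Field Y by 1848 ft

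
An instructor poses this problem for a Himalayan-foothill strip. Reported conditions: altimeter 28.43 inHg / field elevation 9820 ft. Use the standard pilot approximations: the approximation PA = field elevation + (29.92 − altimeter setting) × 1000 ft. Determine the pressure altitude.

11310 ft

Pressure correction = (29.92 − 28.43) × 1000 = +1490 ft.
Pressure altitude = 9820 + (+1490) = 11310 ft.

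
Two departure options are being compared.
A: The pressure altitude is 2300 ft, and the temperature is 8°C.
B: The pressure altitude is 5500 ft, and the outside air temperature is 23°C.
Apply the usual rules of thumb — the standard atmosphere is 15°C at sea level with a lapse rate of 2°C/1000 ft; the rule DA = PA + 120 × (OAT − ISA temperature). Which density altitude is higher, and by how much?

A: ISA temp = 10.4°C, deviation -2.4°C, DA = 2300 + 120 × (-2.4) = 2012 ft.
B: ISA temp = 4°C, deviation +19°C, DA = 5500 + 120 × 19 = 7780 ft.
B is higher by 7780 − 2012 = 5768 ft.

B by 5768 ft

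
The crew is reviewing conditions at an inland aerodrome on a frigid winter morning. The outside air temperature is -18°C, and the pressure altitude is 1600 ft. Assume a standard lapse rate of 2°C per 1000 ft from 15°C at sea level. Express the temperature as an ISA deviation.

ISA-29.8°C

ISA temperature at 1600 ft = 15 − 2 × (1600/1000) = 11.8°C.
Deviation = OAT − ISA = -18 − 11.8 = -29.8°C.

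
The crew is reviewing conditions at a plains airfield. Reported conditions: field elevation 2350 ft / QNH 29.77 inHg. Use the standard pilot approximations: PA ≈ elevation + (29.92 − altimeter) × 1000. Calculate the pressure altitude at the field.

Pressure correction = (29.92 − 29.77) × 1000 = +150 ft.
Pressure altitude = 2350 + (+150) = 2500 ft.

2500 ft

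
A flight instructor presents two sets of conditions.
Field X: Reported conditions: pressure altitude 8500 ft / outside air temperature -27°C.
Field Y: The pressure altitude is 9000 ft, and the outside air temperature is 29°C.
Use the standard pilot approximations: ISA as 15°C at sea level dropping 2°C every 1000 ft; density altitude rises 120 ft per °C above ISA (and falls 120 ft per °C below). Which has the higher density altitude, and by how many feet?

Field Y by 7340 ft

Field X: ISA temp = -2°C, deviation -25°C, DA = 8500 + 120 × (-25) = 5500 ft.
Field Y: ISA temp = -3°C, deviation +32°C, DA = 9000 + 120 × 32 = 12840 ft.
Field Y is higher by 12840 − 5500 = 7340 ft.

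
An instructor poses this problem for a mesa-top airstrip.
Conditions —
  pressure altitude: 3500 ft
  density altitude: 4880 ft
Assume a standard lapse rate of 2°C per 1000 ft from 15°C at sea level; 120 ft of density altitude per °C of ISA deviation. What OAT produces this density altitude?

Density altitude − pressure altitude = 4880 − 3500 = +1380 ft.
At 120 ft/°C that is an ISA deviation of 1380/120 = +11.5°C.
ISA temperature at 3500 ft = 15 − 2 × (3500/1000) = 8°C.
OAT = ISA + deviation = 8 + (+11.5) = 19.5°C.

19.5°C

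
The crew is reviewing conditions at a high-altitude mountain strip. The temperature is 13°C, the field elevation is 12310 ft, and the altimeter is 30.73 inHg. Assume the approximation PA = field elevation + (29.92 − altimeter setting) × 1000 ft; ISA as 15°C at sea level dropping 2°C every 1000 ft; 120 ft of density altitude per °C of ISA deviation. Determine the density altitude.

14020 ft

Pressure altitude = 12310 + (29.92 − 30.73) × 1000 = 12310 + (-810) = 11500 ft.
ISA temperature at 11500 ft = 15 − 2 × (11500/1000) = -8°C.
ISA deviation = 13 − (-8) = +21°C.
Density altitude = 11500 + 120 × (21) = 14020 ft.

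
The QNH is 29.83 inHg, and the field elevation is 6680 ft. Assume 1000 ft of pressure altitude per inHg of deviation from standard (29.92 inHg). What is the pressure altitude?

Pressure correction = (29.92 − 29.83) × 1000 = +90 ft.
Pressure altitude = 6680 + (+90) = 6770 ft.

6770 ft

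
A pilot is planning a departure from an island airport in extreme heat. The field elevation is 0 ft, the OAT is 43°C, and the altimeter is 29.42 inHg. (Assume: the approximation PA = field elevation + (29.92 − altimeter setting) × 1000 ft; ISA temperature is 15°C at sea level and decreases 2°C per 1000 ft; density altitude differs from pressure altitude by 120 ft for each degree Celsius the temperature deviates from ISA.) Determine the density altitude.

3980 ft

Pressure altitude = 0 + (29.92 − 29.42) × 1000 = 0 + (+500) = 500 ft.
ISA temperature at 500 ft = 15 − 2 × (500/1000) = 14°C.
ISA deviation = 43 − 14 = +29°C.
Density altitude = 500 + 120 × (29) = 3980 ft.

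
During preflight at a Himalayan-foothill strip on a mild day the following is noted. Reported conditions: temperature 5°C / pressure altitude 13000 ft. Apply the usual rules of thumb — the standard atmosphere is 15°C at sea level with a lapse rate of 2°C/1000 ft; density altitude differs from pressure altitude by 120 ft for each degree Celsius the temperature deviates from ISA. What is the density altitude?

14920 ft

ISA temperature at 13000 ft = 15 − 2 × (13000/1000) = -11°C.
ISA deviation = 5 − (-11) = +16°C.
Density altitude = 13000 + 120 × (16) = 13000 + (+1920) = 14920 ft.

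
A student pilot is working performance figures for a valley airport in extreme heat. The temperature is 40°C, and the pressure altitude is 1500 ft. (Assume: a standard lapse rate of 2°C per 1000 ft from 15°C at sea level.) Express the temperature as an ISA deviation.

ISA temperature at 1500 ft = 15 − 2 × (1500/1000) = 12°C.
Deviation = OAT − ISA = 40 − 12 = +28°C.

ISA+28°C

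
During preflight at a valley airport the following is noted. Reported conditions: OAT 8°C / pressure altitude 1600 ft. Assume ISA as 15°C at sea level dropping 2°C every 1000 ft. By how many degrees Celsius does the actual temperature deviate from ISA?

ISA-3.8°C

ISA temperature at 1600 ft = 15 − 2 × (1600/1000) = 11.8°C.
Deviation = OAT − ISA = 8 − 11.8 = -3.8°C.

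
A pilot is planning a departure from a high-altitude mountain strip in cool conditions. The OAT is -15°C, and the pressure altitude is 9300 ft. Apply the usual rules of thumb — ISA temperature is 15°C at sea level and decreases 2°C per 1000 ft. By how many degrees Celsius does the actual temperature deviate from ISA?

ISA temperature at 9300 ft = 15 − 2 × (9300/1000) = -3.6°C.
Deviation = OAT − ISA = -15 − (-3.6) = -11.4°C.

ISA-11.4°C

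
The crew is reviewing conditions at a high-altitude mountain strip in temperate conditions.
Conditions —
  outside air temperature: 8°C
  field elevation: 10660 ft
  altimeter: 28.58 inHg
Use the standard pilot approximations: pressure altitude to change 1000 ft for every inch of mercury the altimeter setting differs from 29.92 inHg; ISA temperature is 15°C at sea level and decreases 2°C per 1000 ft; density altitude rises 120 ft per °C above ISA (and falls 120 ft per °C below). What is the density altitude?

14040 ft

Pressure altitude = 10660 + (29.92 − 28.58) × 1000 = 10660 + (+1340) = 12000 ft.
ISA temperature at 12000 ft = 15 − 2 × (12000/1000) = -9°C.
ISA deviation = 8 − (-9) = +17°C.
Density altitude = 12000 + 120 × (17) = 14040 ft.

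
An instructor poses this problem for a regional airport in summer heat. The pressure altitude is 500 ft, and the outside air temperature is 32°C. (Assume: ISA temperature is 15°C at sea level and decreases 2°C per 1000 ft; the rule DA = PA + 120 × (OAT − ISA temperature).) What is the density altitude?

2660 ft

ISA temperature at 500 ft = 15 − 2 × (500/1000) = 14°C.
ISA deviation = 32 − 14 = +18°C.
Density altitude = 500 + 120 × (18) = 500 + (+2160) = 2660 ft.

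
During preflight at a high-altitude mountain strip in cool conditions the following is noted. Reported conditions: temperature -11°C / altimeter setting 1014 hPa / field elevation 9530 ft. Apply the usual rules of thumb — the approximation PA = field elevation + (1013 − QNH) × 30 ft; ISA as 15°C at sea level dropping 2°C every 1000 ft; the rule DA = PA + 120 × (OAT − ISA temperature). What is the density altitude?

8660 ft

Pressure altitude = 9530 + (1013 − 1014) × 30 = 9530 + (-30) = 9500 ft.
ISA temperature at 9500 ft = 15 − 2 × (9500/1000) = -4°C.
ISA deviation = -11 − (-4) = -7°C.
Density altitude = 9500 + 120 × (-7) = 8660 ft.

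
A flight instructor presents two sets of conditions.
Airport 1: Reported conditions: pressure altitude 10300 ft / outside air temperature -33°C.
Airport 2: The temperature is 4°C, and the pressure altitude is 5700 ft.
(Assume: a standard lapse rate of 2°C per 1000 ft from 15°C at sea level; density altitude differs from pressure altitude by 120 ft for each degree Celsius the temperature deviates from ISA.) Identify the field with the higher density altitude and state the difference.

Airport 1 by 1264 ft

Airport 1: ISA temp = -5.6°C, deviation -27.4°C, DA = 10300 + 120 × (-27.4) = 7012 ft.
Airport 2: ISA temp = 3.6°C, deviation +0.4°C, DA = 5700 + 120 × 0.4 = 5748 ft.
Airport 1 is higher by 7012 − 5748 = 1264 ft.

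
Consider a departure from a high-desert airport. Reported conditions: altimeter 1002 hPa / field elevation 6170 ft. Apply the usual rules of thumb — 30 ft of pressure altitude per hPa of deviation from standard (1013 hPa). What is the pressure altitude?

6500 ft

Pressure correction = (1013 − 1002) × 30 = +330 ft.
Pressure altitude = 6170 + (+330) = 6500 ft.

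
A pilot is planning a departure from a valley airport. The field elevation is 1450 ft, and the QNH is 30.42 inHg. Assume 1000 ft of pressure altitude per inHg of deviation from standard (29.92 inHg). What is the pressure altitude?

950 ft

Pressure correction = (29.92 − 30.42) × 1000 = -500 ft.
Pressure altitude = 1450 + (-500) = 950 ft.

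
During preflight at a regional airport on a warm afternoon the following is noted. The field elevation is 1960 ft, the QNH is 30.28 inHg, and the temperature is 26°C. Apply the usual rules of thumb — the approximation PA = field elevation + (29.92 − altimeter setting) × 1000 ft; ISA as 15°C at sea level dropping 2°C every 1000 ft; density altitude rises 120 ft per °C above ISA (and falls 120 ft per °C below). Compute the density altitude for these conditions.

3304 ft

Pressure altitude = 1960 + (29.92 − 30.28) × 1000 = 1960 + (-360) = 1600 ft.
ISA temperature at 1600 ft = 15 − 2 × (1600/1000) = 11.8°C.
ISA deviation = 26 − 11.8 = +14.2°C.
Density altitude = 1600 + 120 × (14.2) = 3304 ft.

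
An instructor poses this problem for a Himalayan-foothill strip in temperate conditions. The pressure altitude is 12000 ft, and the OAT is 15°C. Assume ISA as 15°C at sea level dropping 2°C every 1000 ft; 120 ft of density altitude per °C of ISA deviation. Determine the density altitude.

14880 ft

ISA temperature at 12000 ft = 15 − 2 × (12000/1000) = -9°C.
ISA deviation = 15 − (-9) = +24°C.
Density altitude = 12000 + 120 × (24) = 12000 + (+2880) = 14880 ft.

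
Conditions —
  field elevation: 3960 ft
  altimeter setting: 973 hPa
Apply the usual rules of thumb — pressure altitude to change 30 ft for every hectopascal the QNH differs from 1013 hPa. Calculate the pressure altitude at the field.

Pressure correction = (1013 − 973) × 30 = +1200 ft.
Pressure altitude = 3960 + (+1200) = 5160 ft.

5160 ft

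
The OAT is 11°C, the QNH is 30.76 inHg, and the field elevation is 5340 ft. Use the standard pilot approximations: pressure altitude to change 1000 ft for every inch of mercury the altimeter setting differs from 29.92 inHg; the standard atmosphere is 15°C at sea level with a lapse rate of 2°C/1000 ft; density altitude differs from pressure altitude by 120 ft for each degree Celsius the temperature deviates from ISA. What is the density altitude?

5100 ft

Pressure altitude = 5340 + (29.92 − 30.76) × 1000 = 5340 + (-840) = 4500 ft.
ISA temperature at 4500 ft = 15 − 2 × (4500/1000) = 6°C.
ISA deviation = 11 − 6 = +5°C.
Density altitude = 4500 + 120 × (5) = 5100 ft.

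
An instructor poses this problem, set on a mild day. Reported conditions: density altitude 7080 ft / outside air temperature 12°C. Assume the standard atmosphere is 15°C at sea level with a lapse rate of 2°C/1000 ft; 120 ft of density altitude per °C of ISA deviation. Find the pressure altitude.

DA = PA + 120 × (OAT − (15 − 2·PA/1000)) = PA + 120·OAT − 1800 + 0.24·PA = 1.24·PA + 120·OAT − 1800.
So 1.24·PA = 7080 − 120 × 12 + 1800 = 7440.
PA = 7440 / 1.24 = 6000 ft.

6000 ft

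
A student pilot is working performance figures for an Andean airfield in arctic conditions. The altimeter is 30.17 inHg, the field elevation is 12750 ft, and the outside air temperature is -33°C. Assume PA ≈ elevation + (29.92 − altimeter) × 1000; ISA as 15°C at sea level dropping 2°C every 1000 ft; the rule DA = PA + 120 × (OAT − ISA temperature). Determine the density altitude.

9740 ft

Pressure altitude = 12750 + (29.92 − 30.17) × 1000 = 12750 + (-250) = 12500 ft.
ISA temperature at 12500 ft = 15 − 2 × (12500/1000) = -10°C.
ISA deviation = -33 − (-10) = -23°C.
Density altitude = 12500 + 120 × (-23) = 9740 ft.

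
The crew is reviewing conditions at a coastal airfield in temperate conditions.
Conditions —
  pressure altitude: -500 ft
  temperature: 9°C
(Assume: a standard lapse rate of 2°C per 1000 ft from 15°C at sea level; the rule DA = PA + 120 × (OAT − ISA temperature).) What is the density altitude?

ISA temperature at -500 ft = 15 − 2 × (-500/1000) = 16°C.
ISA deviation = 9 − 16 = -7°C.
Density altitude = -500 + 120 × (-7) = -500 + (-840) = -1340 ft.

-1340 ft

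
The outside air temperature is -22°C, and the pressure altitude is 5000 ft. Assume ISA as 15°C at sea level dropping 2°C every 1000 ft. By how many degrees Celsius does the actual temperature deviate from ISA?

ISA-27°C

ISA temperature at 5000 ft = 15 − 2 × (5000/1000) = 5°C.
Deviation = OAT − ISA = -22 − 5 = -27°C.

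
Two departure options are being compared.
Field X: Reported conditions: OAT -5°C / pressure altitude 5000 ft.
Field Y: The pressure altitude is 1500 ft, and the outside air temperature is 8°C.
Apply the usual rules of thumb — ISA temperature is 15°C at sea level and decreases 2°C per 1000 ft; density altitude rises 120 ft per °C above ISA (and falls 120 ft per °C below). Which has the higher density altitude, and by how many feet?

Field X by 2780 ft

Field X: ISA temp = 5°C, deviation -10°C, DA = 5000 + 120 × (-10) = 3800 ft.
Field Y: ISA temp = 12°C, deviation -4°C, DA = 1500 + 120 × (-4) = 1020 ft.
Field X is higher by 3800 − 1020 = 2780 ft.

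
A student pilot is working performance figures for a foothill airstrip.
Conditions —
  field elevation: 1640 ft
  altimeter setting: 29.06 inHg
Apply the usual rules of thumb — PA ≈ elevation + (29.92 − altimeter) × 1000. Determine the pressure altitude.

2500 ft

Pressure correction = (29.92 − 29.06) × 1000 = +860 ft.
Pressure altitude = 1640 + (+860) = 2500 ft.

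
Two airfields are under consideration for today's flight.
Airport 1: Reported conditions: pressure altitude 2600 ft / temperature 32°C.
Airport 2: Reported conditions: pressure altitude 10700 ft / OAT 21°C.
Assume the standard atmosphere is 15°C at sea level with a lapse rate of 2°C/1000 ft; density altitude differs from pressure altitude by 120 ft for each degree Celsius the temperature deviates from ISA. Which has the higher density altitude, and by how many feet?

Airport 2 by 8724 ft

Airport 1: ISA temp = 9.8°C, deviation +22.2°C, DA = 2600 + 120 × 22.2 = 5264 ft.
Airport 2: ISA temp = -6.4°C, deviation +27.4°C, DA = 10700 + 120 × 27.4 = 13988 ft.
Airport 2 is higher by 13988 − 5264 = 8724 ft.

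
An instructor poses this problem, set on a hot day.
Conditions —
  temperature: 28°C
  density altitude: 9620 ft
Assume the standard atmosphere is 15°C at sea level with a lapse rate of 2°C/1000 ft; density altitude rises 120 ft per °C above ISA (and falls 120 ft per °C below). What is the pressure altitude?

6500 ft

DA = PA + 120 × (OAT − (15 − 2·PA/1000)) = PA + 120·OAT − 1800 + 0.24·PA = 1.24·PA + 120·OAT − 1800.
So 1.24·PA = 9620 − 120 × 28 + 1800 = 8060.
PA = 8060 / 1.24 = 6500 ft.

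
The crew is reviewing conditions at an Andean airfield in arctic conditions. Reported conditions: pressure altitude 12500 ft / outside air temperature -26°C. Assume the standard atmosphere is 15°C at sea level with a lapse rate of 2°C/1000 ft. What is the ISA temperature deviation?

ISA-16°C

ISA temperature at 12500 ft = 15 − 2 × (12500/1000) = -10°C.
Deviation = OAT − ISA = -26 − (-10) = -16°C.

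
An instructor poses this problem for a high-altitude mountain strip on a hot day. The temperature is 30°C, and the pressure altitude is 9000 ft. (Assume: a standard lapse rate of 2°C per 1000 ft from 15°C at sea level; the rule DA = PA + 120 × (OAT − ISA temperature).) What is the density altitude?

12960 ft

ISA temperature at 9000 ft = 15 − 2 × (9000/1000) = -3°C.
ISA deviation = 30 − (-3) = +33°C.
Density altitude = 9000 + 120 × (33) = 9000 + (+3960) = 12960 ft.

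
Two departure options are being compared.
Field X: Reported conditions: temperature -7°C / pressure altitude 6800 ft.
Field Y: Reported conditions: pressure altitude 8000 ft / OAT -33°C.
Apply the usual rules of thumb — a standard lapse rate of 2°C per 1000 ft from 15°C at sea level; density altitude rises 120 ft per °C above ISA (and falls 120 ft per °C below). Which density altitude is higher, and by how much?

Field X by 1632 ft

Field X: ISA temp = 1.4°C, deviation -8.4°C, DA = 6800 + 120 × (-8.4) = 5792 ft.
Field Y: ISA temp = -1°C, deviation -32°C, DA = 8000 + 120 × (-32) = 4160 ft.
Field X is higher by 5792 − 4160 = 1632 ft.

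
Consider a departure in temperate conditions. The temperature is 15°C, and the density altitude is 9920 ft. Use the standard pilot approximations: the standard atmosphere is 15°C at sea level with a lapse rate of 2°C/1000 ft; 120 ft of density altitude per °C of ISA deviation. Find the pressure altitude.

DA = PA + 120 × (OAT − (15 − 2·PA/1000)) = PA + 120·OAT − 1800 + 0.24·PA = 1.24·PA + 120·OAT − 1800.
So 1.24·PA = 9920 − 120 × 15 + 1800 = 9920.
PA = 9920 / 1.24 = 8000 ft.

8000 ft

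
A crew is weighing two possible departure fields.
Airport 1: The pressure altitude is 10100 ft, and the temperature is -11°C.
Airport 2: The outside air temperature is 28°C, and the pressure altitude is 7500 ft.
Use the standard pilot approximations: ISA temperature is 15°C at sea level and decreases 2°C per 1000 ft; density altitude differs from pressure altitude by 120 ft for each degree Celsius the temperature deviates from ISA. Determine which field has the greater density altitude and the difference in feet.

Airport 1: ISA temp = -5.2°C, deviation -5.8°C, DA = 10100 + 120 × (-5.8) = 9404 ft.
Airport 2: ISA temp = 0°C, deviation +28°C, DA = 7500 + 120 × 28 = 10860 ft.
Airport 2 is higher by 10860 − 9404 = 1456 ft.

Airport 2 by 1456 ft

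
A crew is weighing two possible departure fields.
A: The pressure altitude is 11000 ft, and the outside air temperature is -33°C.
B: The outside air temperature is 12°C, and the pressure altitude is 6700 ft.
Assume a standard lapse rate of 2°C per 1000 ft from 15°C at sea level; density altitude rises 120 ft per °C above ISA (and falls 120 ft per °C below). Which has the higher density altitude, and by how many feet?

B by 68 ft

A: ISA temp = -7°C, deviation -26°C, DA = 11000 + 120 × (-26) = 7880 ft.
B: ISA temp = 1.6°C, deviation +10.4°C, DA = 6700 + 120 × 10.4 = 7948 ft.
B is higher by 7948 − 7880 = 68 ft.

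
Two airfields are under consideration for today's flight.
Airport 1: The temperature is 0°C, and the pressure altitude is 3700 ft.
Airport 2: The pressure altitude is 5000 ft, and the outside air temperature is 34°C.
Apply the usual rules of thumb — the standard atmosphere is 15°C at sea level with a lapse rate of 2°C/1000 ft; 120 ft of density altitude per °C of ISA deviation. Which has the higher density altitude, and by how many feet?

Airport 1: ISA temp = 7.6°C, deviation -7.6°C, DA = 3700 + 120 × (-7.6) = 2788 ft.
Airport 2: ISA temp = 5°C, deviation +29°C, DA = 5000 + 120 × 29 = 8480 ft.
Airport 2 is higher by 8480 − 2788 = 5692 ft.

Airport 2 by 5692 ft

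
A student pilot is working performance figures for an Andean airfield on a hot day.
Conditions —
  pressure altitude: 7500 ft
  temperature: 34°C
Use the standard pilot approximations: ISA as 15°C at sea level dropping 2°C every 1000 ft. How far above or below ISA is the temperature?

ISA+34°C

ISA temperature at 7500 ft = 15 − 2 × (7500/1000) = 0°C.
Deviation = OAT − ISA = 34 − 0 = +34°C.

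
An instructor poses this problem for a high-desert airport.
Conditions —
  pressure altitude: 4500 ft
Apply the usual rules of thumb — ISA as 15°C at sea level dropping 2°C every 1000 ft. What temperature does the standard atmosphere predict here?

ISA temperature = 15 − 2 × (4500/1000) = 15 − 9 = 6°C.

6°C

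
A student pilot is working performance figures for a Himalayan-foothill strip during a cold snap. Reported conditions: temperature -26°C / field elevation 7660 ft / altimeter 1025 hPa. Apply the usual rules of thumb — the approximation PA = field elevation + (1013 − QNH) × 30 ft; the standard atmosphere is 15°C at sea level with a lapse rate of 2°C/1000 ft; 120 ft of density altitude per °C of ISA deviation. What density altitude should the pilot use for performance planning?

Pressure altitude = 7660 + (1013 − 1025) × 30 = 7660 + (-360) = 7300 ft.
ISA temperature at 7300 ft = 15 − 2 × (7300/1000) = 0.4°C.
ISA deviation = -26 − 0.4 = -26.4°C.
Density altitude = 7300 + 120 × (-26.4) = 4132 ft.

4132 ft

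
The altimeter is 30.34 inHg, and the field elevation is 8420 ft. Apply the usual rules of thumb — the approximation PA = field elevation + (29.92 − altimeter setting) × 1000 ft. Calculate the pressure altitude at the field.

8000 ft

Pressure correction = (29.92 − 30.34) × 1000 = -420 ft.
Pressure altitude = 8420 + (-420) = 8000 ft.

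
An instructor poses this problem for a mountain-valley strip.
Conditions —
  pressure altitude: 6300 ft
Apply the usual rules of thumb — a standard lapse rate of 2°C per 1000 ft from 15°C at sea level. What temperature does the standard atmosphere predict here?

ISA temperature = 15 − 2 × (6300/1000) = 15 − 12.6 = 2.4°C.

2.4°C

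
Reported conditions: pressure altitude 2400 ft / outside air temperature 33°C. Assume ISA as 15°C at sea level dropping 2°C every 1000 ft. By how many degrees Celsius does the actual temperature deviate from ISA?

ISA+22.8°C

ISA temperature at 2400 ft = 15 − 2 × (2400/1000) = 10.2°C.
Deviation = OAT − ISA = 33 − 10.2 = +22.8°C.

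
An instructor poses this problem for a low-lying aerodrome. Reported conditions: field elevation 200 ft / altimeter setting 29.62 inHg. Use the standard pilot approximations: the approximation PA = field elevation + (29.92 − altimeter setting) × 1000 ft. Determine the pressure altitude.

Pressure correction = (29.92 − 29.62) × 1000 = +300 ft.
Pressure altitude = 200 + (+300) = 500 ft.

500 ft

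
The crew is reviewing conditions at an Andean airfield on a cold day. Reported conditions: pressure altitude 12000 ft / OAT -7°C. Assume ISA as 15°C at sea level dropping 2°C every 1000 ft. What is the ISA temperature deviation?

ISA+2°C

ISA temperature at 12000 ft = 15 − 2 × (12000/1000) = -9°C.
Deviation = OAT − ISA = -7 − (-9) = +2°C.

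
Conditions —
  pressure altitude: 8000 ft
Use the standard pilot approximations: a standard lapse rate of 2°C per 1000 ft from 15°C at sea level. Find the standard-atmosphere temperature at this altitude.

-1°C

ISA temperature = 15 − 2 × (8000/1000) = 15 − 16 = -1°C.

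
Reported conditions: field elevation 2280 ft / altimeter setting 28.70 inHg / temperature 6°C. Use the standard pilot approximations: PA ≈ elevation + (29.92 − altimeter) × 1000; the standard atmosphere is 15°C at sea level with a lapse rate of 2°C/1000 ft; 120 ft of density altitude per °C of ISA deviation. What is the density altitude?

3260 ft

Pressure altitude = 2280 + (29.92 − 28.70) × 1000 = 2280 + (+1220) = 3500 ft.
ISA temperature at 3500 ft = 15 − 2 × (3500/1000) = 8°C.
ISA deviation = 6 − 8 = -2°C.
Density altitude = 3500 + 120 × (-2) = 3260 ft.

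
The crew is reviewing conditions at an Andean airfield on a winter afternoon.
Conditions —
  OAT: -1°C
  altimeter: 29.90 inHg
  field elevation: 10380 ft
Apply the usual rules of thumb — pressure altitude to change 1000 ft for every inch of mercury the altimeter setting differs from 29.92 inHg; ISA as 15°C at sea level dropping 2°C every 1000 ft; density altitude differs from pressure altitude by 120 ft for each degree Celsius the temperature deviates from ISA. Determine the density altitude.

Pressure altitude = 10380 + (29.92 − 29.90) × 1000 = 10380 + (+20) = 10400 ft.
ISA temperature at 10400 ft = 15 − 2 × (10400/1000) = -5.8°C.
ISA deviation = -1 − (-5.8) = +4.8°C.
Density altitude = 10400 + 120 × (4.8) = 10976 ft.

10976 ft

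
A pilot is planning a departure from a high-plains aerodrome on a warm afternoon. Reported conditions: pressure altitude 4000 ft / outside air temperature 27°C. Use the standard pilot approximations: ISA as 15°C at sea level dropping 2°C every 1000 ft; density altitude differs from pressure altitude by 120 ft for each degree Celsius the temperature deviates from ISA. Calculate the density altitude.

6400 ft

ISA temperature at 4000 ft = 15 − 2 × (4000/1000) = 7°C.
ISA deviation = 27 − 7 = +20°C.
Density altitude = 4000 + 120 × (20) = 4000 + (+2400) = 6400 ft.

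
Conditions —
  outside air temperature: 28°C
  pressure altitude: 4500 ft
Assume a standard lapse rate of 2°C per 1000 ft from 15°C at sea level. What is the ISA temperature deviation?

ISA temperature at 4500 ft = 15 − 2 × (4500/1000) = 6°C.
Deviation = OAT − ISA = 28 − 6 = +22°C.

ISA+22°C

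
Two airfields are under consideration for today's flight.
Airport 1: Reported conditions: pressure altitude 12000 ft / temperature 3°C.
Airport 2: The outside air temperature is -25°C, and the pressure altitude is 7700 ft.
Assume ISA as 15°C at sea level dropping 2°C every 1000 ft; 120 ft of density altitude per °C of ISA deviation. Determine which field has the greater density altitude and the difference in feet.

Airport 1: ISA temp = -9°C, deviation +12°C, DA = 12000 + 120 × 12 = 13440 ft.
Airport 2: ISA temp = -0.4°C, deviation -24.6°C, DA = 7700 + 120 × (-24.6) = 4748 ft.
Airport 1 is higher by 13440 − 4748 = 8692 ft.

Airport 1 by 8692 ft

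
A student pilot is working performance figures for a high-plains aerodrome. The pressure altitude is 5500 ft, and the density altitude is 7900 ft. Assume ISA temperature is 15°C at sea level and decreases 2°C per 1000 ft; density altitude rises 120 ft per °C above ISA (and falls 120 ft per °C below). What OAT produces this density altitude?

Density altitude − pressure altitude = 7900 − 5500 = +2400 ft.
At 120 ft/°C that is an ISA deviation of 2400/120 = +20°C.
ISA temperature at 5500 ft = 15 − 2 × (5500/1000) = 4°C.
OAT = ISA + deviation = 4 + (+20) = 24°C.

24°C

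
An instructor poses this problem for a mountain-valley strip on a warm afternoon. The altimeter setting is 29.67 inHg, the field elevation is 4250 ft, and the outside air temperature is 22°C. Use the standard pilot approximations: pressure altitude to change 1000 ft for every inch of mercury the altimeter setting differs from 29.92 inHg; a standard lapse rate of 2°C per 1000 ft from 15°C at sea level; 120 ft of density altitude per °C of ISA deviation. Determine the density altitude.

Pressure altitude = 4250 + (29.92 − 29.67) × 1000 = 4250 + (+250) = 4500 ft.
ISA temperature at 4500 ft = 15 − 2 × (4500/1000) = 6°C.
ISA deviation = 22 − 6 = +16°C.
Density altitude = 4500 + 120 × (16) = 6420 ft.

6420 ft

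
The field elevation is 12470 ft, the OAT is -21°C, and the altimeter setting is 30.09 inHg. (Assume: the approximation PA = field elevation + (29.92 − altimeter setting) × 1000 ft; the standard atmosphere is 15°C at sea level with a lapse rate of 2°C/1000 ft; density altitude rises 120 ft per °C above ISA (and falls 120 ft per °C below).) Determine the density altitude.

Pressure altitude = 12470 + (29.92 − 30.09) × 1000 = 12470 + (-170) = 12300 ft.
ISA temperature at 12300 ft = 15 − 2 × (12300/1000) = -9.6°C.
ISA deviation = -21 − (-9.6) = -11.4°C.
Density altitude = 12300 + 120 × (-11.4) = 10932 ft.

10932 ft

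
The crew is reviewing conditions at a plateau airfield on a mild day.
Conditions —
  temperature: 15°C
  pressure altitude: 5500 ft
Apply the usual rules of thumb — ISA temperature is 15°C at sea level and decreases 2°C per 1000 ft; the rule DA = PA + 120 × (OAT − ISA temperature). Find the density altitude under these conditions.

ISA temperature at 5500 ft = 15 − 2 × (5500/1000) = 4°C.
ISA deviation = 15 − 4 = +11°C.
Density altitude = 5500 + 120 × (11) = 5500 + (+1320) = 6820 ft.

6820 ft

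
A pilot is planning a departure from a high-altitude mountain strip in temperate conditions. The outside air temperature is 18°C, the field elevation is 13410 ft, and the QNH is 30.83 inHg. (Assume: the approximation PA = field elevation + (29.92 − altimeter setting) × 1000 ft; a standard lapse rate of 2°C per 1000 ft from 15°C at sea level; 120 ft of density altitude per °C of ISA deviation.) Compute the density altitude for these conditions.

Pressure altitude = 13410 + (29.92 − 30.83) × 1000 = 13410 + (-910) = 12500 ft.
ISA temperature at 12500 ft = 15 − 2 × (12500/1000) = -10°C.
ISA deviation = 18 − (-10) = +28°C.
Density altitude = 12500 + 120 × (28) = 15860 ft.

15860 ft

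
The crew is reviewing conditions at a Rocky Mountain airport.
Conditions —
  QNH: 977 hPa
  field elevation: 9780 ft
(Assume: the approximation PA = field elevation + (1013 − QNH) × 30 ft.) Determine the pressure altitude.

Pressure correction = (1013 − 977) × 30 = +1080 ft.
Pressure altitude = 9780 + (+1080) = 10860 ft.

10860 ft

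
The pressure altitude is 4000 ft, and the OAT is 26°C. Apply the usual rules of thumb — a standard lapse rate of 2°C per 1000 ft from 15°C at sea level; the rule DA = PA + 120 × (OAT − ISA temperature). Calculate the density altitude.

6280 ft

ISA temperature at 4000 ft = 15 − 2 × (4000/1000) = 7°C.
ISA deviation = 26 − 7 = +19°C.
Density altitude = 4000 + 120 × (19) = 4000 + (+2280) = 6280 ft.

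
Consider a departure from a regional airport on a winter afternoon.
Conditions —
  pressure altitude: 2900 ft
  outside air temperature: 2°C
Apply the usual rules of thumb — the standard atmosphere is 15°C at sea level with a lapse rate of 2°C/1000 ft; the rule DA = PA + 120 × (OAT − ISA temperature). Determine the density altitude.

ISA temperature at 2900 ft = 15 − 2 × (2900/1000) = 9.2°C.
ISA deviation = 2 − 9.2 = -7.2°C.
Density altitude = 2900 + 120 × (-7.2) = 2900 + (-864) = 2036 ft.

2036 ft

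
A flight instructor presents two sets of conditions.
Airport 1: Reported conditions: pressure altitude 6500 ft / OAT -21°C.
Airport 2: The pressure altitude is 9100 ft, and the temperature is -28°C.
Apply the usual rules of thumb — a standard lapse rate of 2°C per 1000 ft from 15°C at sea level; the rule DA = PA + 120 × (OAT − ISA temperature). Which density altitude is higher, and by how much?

Airport 2 by 2384 ft

Airport 1: ISA temp = 2°C, deviation -23°C, DA = 6500 + 120 × (-23) = 3740 ft.
Airport 2: ISA temp = -3.2°C, deviation -24.8°C, DA = 9100 + 120 × (-24.8) = 6124 ft.
Airport 2 is higher by 6124 − 3740 = 2384 ft.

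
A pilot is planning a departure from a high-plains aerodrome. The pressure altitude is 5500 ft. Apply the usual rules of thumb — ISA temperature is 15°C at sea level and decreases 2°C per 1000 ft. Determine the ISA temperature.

ISA temperature = 15 − 2 × (5500/1000) = 15 − 11 = 4°C.

4°C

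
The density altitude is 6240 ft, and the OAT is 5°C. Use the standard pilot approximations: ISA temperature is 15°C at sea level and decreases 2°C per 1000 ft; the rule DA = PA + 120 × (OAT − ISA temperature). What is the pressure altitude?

DA = PA + 120 × (OAT − (15 − 2·PA/1000)) = PA + 120·OAT − 1800 + 0.24·PA = 1.24·PA + 120·OAT − 1800.
So 1.24·PA = 6240 − 120 × 5 + 1800 = 7440.
PA = 7440 / 1.24 = 6000 ft.

6000 ft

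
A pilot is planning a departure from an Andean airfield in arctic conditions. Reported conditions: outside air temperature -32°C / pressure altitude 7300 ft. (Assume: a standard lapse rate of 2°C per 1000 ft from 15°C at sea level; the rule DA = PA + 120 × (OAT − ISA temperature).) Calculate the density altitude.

3412 ft

ISA temperature at 7300 ft = 15 − 2 × (7300/1000) = 0.4°C.
ISA deviation = -32 − 0.4 = -32.4°C.
Density altitude = 7300 + 120 × (-32.4) = 7300 + (-3888) = 3412 ft.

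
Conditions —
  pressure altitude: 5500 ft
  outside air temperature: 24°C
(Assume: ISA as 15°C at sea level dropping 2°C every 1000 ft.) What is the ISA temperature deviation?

ISA temperature at 5500 ft = 15 − 2 × (5500/1000) = 4°C.
Deviation = OAT − ISA = 24 − 4 = +20°C.

ISA+20°C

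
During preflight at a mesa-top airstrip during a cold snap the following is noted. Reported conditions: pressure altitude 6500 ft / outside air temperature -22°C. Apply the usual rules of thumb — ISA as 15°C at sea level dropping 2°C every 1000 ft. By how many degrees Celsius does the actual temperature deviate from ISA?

ISA temperature at 6500 ft = 15 − 2 × (6500/1000) = 2°C.
Deviation = OAT − ISA = -22 − 2 = -24°C.

ISA-24°C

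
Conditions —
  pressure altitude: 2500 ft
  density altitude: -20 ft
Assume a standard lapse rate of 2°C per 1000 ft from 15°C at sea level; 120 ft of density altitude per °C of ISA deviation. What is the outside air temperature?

Density altitude − pressure altitude = -20 − 2500 = -2520 ft.
At 120 ft/°C that is an ISA deviation of -2520/120 = -21°C.
ISA temperature at 2500 ft = 15 − 2 × (2500/1000) = 10°C.
OAT = ISA + deviation = 10 + (-21) = -11°C.

-11°C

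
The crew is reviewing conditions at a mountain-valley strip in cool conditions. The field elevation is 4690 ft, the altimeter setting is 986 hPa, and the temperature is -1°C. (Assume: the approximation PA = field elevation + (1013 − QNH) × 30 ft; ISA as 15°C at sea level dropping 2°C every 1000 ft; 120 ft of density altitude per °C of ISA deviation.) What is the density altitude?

4900 ft

Pressure altitude = 4690 + (1013 − 986) × 30 = 4690 + (+810) = 5500 ft.
ISA temperature at 5500 ft = 15 − 2 × (5500/1000) = 4°C.
ISA deviation = -1 − 4 = -5°C.
Density altitude = 5500 + 120 × (-5) = 4900 ft.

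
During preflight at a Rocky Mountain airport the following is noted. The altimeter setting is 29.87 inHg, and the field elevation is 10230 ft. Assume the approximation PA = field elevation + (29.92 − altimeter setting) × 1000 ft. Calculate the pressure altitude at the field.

Pressure correction = (29.92 − 29.87) × 1000 = +50 ft.
Pressure altitude = 10230 + (+50) = 10280 ft.

10280 ft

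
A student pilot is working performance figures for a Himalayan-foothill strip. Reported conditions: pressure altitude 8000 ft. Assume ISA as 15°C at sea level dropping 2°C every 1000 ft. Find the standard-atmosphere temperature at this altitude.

-1°C

ISA temperature = 15 − 2 × (8000/1000) = 15 − 16 = -1°C.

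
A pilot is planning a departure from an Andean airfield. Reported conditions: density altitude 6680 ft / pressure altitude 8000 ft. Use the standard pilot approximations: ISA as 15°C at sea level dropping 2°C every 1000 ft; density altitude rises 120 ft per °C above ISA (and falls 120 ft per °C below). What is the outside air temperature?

Density altitude − pressure altitude = 6680 − 8000 = -1320 ft.
At 120 ft/°C that is an ISA deviation of -1320/120 = -11°C.
ISA temperature at 8000 ft = 15 − 2 × (8000/1000) = -1°C.
OAT = ISA + deviation = -1 + (-11) = -12°C.

-12°C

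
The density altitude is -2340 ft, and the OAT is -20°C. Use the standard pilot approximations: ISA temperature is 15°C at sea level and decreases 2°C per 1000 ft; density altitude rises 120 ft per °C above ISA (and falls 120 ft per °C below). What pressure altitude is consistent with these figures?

1500 ft

DA = PA + 120 × (OAT − (15 − 2·PA/1000)) = PA + 120·OAT − 1800 + 0.24·PA = 1.24·PA + 120·OAT − 1800.
So 1.24·PA = -2340 − 120 × (-20) + 1800 = 1860.
PA = 1860 / 1.24 = 1500 ft.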